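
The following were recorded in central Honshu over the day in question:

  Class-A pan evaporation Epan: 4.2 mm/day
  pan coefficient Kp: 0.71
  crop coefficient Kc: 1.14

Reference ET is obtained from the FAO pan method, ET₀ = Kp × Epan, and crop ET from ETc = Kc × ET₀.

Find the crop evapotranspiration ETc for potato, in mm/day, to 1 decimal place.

ET₀ = 0.71 × 4.2 = 2.9820 mm/d
ETc = Kc × ET₀ = 1.14 × 2.9820 = 3.3995 mm/d

3.4 mm/day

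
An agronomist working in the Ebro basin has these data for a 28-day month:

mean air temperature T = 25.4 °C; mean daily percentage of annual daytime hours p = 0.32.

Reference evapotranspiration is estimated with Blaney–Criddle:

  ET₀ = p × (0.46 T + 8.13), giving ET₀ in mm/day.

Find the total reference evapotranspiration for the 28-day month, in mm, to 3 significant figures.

178 mm

ET₀ = 0.32 × (0.46 × 25.4 + 8.13) = 0.32 × 19.814 = 6.3405 mm/d
Monthly total = 6.3405 × 28 = 177.534 mm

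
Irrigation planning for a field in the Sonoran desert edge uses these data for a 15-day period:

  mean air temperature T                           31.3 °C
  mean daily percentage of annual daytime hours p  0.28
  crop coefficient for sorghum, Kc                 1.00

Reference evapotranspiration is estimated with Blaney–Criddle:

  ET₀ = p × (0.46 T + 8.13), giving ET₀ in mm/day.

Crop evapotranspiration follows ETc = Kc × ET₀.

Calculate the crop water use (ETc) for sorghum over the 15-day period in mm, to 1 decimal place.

94.6 mm

ET₀ = 0.28 × (0.46 × 31.3 + 8.13) = 0.28 × 22.528 = 6.3078 mm/d
ETc = Kc × ET₀ = 1.00 × 6.3078 = 6.3078 mm/d
Over 15 days: 6.3078 × 15 = 94.617 mm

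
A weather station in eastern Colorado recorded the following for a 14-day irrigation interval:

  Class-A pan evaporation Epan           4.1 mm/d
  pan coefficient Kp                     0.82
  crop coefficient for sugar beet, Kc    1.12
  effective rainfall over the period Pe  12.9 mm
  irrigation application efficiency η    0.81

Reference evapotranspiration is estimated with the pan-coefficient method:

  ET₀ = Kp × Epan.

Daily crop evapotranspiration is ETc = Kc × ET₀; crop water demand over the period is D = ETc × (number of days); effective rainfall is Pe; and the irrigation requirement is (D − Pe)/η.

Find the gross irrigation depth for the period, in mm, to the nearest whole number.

ET₀ = 0.82 × 4.1 = 3.3620 mm/d
ETc = Kc × ET₀ = 1.12 × 3.3620 = 3.7654 mm/d
Crop demand D = ETc × 14 d = 3.7654 × 14 = 52.716 mm
D − Pe = 52.716 − 12.9 = 39.816 mm
Gross irrigation = 39.816 / 0.81 = 49.156 mm

49 mm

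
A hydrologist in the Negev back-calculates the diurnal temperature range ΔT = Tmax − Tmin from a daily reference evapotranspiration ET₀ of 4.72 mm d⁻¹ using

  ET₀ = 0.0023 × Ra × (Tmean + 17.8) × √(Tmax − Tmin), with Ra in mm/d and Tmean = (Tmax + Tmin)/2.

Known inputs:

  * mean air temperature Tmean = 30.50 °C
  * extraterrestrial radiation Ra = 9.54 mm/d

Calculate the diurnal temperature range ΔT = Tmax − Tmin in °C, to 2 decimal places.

√ΔT = ET₀ / [0.0023 × Ra × (Tmean+17.8)] = 4.72 / (0.0023 × 9.54 × 48.30) = 4.4537
ΔT = 4.4537² = 19.835 °C

19.84 °C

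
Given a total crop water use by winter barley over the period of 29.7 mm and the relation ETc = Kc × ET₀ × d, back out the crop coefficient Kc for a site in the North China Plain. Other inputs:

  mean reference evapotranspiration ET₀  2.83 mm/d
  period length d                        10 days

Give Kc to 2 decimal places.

ETc = Kc × ET₀ × d  ⇒  Kc = ETc / (ET₀ × d)
Kc = 29.7 / (2.83 × 10) = 29.7 / 28.30 = 1.0495

1.05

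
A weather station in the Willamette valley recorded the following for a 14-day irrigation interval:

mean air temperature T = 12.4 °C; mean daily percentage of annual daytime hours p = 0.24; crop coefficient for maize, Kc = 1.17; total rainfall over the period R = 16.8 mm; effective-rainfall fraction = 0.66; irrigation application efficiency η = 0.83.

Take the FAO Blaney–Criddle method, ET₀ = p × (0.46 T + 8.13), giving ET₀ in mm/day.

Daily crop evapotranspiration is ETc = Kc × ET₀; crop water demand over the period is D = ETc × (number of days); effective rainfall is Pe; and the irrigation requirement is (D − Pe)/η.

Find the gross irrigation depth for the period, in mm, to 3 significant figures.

52.2 mm

ET₀ = 0.24 × (0.46 × 12.4 + 8.13) = 0.24 × 13.834 = 3.3202 mm/d
ETc = Kc × ET₀ = 1.17 × 3.3202 = 3.8846 mm/d
Crop demand D = ETc × 14 d = 3.8846 × 14 = 54.384 mm
Pe = 0.66 × 16.8 = 11.088 mm
D − Pe = 54.384 − 11.088 = 43.296 mm
Gross irrigation = 43.296 / 0.83 = 52.164 mm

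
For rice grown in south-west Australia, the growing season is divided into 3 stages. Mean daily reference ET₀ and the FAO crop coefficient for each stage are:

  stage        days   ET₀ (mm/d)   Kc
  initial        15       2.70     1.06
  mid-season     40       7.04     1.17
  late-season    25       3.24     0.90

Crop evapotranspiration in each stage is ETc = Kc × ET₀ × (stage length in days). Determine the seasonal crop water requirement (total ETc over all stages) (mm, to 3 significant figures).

initial: 1.06 × 2.70 × 15 = 42.93 mm
mid-season: 1.17 × 7.04 × 40 = 329.47 mm
late-season: 0.90 × 3.24 × 25 = 72.90 mm
Seasonal total = 445.30 mm

445 mm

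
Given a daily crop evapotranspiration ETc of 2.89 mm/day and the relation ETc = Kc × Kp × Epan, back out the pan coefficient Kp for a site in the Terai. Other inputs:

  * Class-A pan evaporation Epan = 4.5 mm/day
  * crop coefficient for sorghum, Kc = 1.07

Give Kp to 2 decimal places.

ETc = Kc × Kp × Epan  ⇒  Kp = ETc / (Kc × Epan)
Kp = 2.89 / (1.07 × 4.5) = 2.89 / 4.815 = 0.6002

0.60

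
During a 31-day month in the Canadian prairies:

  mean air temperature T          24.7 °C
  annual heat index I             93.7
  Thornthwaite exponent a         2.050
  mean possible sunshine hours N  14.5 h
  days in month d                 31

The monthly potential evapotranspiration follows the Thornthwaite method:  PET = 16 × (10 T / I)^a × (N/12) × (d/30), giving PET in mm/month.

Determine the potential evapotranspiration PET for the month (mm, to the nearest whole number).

10T/I = 10 × 24.7 / 93.7 = 2.6361
(10T/I)^a = 2.6361^2.050 = 7.2941
Uncorrected PET = 16 × 7.2941 = 116.706 mm
Correction = (N/12)(d/30) = (14.5/12)(31/30) = 1.2486
PET = 116.706 × 1.2486 = 145.719 mm/month

146 mm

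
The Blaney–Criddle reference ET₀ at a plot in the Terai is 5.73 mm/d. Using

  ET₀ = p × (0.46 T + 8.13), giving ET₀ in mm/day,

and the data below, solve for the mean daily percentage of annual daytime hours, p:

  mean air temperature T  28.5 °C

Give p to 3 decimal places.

p = ET₀ / (0.46 T + 8.13) = 5.73 / (0.46 × 28.5 + 8.13) = 5.73 / 21.240 = 0.2698

0.270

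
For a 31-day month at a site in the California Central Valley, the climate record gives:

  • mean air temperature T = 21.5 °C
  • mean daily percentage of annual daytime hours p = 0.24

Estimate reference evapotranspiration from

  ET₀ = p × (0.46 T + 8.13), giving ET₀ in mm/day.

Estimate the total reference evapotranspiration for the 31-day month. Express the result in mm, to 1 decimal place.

ET₀ = 0.24 × (0.46 × 21.5 + 8.13) = 0.24 × 18.020 = 4.3248 mm/d
Monthly total = 4.3248 × 31 = 134.069 mm

134.1 mm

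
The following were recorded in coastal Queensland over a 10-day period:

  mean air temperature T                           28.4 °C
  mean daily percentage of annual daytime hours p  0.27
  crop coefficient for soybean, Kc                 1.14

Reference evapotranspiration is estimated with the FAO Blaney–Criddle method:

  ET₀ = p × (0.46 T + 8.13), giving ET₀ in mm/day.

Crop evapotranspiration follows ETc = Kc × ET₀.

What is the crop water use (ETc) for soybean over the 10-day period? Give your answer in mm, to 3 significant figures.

ET₀ = 0.27 × (0.46 × 28.4 + 8.13) = 0.27 × 21.194 = 5.7224 mm/d
ETc = Kc × ET₀ = 1.14 × 5.7224 = 6.5235 mm/d
Over 10 days: 6.5235 × 10 = 65.235 mm

65.2 mm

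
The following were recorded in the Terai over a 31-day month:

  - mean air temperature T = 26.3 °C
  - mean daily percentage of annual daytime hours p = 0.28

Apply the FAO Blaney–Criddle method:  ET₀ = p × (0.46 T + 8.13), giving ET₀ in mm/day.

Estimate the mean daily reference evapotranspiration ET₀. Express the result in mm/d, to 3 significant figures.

ET₀ = 0.28 × (0.46 × 26.3 + 8.13) = 0.28 × 20.228 = 5.6638 mm/d

5.66 mm/d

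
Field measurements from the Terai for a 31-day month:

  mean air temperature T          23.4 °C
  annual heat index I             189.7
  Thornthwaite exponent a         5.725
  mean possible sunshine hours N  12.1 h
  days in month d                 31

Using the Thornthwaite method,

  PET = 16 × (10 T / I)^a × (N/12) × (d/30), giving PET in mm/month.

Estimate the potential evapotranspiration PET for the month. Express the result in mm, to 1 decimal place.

10T/I = 10 × 23.4 / 189.7 = 1.2335
(10T/I)^a = 1.2335^5.725 = 3.3248
Uncorrected PET = 16 × 3.3248 = 53.197 mm
Correction = (N/12)(d/30) = (12.1/12)(31/30) = 1.0419
PET = 53.197 × 1.0419 = 55.426 mm/month

55.4 mm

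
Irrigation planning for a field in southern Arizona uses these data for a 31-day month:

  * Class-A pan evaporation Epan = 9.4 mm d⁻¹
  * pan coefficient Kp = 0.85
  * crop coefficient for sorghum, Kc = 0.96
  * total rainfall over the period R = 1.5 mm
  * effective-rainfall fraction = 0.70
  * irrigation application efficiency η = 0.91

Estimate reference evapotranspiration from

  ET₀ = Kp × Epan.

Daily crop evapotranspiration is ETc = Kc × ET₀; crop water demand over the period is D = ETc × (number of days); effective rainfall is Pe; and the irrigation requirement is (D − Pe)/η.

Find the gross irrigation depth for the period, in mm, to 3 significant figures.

ET₀ = 0.85 × 9.4 = 7.9900 mm/d
ETc = Kc × ET₀ = 0.96 × 7.9900 = 7.6704 mm/d
Crop demand D = ETc × 31 d = 7.6704 × 31 = 237.782 mm
Pe = 0.70 × 1.5 = 1.050 mm
D − Pe = 237.782 − 1.050 = 236.732 mm
Gross irrigation = 236.732 / 0.91 = 260.145 mm

260 mm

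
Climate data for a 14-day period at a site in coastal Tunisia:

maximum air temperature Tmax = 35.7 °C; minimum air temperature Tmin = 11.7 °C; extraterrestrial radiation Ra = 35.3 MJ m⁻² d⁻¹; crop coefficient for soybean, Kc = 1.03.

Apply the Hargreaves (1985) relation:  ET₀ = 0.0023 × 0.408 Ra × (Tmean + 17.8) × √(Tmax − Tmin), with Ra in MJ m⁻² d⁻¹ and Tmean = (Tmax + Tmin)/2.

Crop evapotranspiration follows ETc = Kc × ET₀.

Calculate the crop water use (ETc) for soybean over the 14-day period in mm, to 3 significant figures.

97.1 mm

Tmean = (35.7 + 11.7)/2 = 23.70 °C
0.408 Ra = 0.408 × 35.3 = 14.4024 mm/d equivalent
ET₀ = 0.0023 × 14.4024 × (23.70 + 17.8) × √24.0 = 0.0023 × 14.4024 × 41.50 × 4.8990 = 6.7347 mm/d
ETc = Kc × ET₀ = 1.03 × 6.7347 = 6.9367 mm/d
Over 14 days: 6.9367 × 14 = 97.114 mm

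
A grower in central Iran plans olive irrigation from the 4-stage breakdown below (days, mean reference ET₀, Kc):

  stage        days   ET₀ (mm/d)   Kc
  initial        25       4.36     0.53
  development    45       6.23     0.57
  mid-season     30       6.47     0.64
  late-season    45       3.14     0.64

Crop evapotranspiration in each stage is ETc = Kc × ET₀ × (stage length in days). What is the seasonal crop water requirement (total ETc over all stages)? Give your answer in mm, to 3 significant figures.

initial: 0.53 × 4.36 × 25 = 57.77 mm
development: 0.57 × 6.23 × 45 = 159.80 mm
mid-season: 0.64 × 6.47 × 30 = 124.22 mm
late-season: 0.64 × 3.14 × 45 = 90.43 mm
Seasonal total = 432.22 mm

432 mm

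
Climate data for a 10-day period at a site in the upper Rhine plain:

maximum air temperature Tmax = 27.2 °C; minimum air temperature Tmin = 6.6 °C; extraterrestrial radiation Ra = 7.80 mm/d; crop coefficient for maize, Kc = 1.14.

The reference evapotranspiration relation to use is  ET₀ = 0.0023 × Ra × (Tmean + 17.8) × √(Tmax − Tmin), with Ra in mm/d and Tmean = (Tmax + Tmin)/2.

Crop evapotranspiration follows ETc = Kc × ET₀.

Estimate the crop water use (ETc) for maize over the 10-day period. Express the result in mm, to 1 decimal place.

32.2 mm

Tmean = (27.2 + 6.6)/2 = 16.90 °C
ET₀ = 0.0023 × 7.80 × (16.90 + 17.8) × √20.6 = 0.0023 × 7.80 × 34.70 × 4.5387 = 2.8254 mm/d
ETc = Kc × ET₀ = 1.14 × 2.8254 = 3.2210 mm/d
Over 10 days: 3.2210 × 10 = 32.210 mm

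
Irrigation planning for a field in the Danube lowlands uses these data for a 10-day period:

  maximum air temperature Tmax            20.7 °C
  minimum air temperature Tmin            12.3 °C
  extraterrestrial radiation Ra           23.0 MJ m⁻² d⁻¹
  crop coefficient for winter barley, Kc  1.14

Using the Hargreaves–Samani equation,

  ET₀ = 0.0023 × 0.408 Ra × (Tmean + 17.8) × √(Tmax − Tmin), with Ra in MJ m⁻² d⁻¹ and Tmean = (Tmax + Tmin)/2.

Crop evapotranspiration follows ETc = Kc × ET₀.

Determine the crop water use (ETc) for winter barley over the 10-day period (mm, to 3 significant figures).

Tmean = (20.7 + 12.3)/2 = 16.50 °C
0.408 Ra = 0.408 × 23.0 = 9.3840 mm/d equivalent
ET₀ = 0.0023 × 9.3840 × (16.50 + 17.8) × √8.4 = 0.0023 × 9.3840 × 34.30 × 2.8983 = 2.1456 mm/d
ETc = Kc × ET₀ = 1.14 × 2.1456 = 2.4460 mm/d
Over 10 days: 2.4460 × 10 = 24.460 mm

24.5 mm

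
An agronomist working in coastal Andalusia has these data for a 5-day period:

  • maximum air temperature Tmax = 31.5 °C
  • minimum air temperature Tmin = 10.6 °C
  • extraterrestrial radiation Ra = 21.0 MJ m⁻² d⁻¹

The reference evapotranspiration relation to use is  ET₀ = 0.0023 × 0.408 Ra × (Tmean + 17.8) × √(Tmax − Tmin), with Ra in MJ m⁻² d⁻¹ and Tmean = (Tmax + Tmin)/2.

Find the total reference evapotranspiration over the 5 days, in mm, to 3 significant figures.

17.5 mm

Tmean = (31.5 + 10.6)/2 = 21.05 °C
0.408 Ra = 0.408 × 21.0 = 8.5680 mm/d equivalent
ET₀ = 0.0023 × 8.5680 × (21.05 + 17.8) × √20.9 = 0.0023 × 8.5680 × 38.85 × 4.5717 = 3.5001 mm/d
Over 5 days: 3.5001 × 5 = 17.501 mm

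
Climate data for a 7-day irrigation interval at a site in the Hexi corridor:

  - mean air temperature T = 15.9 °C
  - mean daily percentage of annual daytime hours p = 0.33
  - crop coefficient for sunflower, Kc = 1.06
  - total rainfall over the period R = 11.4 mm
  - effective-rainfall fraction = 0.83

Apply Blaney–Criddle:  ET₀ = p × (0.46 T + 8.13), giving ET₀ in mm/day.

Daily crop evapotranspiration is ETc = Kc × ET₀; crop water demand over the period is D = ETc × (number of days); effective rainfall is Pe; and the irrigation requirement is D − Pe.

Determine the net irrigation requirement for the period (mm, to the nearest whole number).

ET₀ = 0.33 × (0.46 × 15.9 + 8.13) = 0.33 × 15.444 = 5.0965 mm/d
ETc = Kc × ET₀ = 1.06 × 5.0965 = 5.4023 mm/d
Crop demand D = ETc × 7 d = 5.4023 × 7 = 37.816 mm
Pe = 0.83 × 11.4 = 9.462 mm
D − Pe = 37.816 − 9.462 = 28.354 mm

28 mm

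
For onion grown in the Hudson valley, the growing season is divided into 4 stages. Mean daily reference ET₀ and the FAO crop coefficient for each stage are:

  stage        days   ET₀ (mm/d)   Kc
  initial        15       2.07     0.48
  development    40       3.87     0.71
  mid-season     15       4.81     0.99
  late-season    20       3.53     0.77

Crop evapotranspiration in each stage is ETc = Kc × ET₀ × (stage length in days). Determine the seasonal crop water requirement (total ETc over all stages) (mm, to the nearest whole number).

251 mm

initial: 0.48 × 2.07 × 15 = 14.90 mm
development: 0.71 × 3.87 × 40 = 109.91 mm
mid-season: 0.99 × 4.81 × 15 = 71.43 mm
late-season: 0.77 × 3.53 × 20 = 54.36 mm
Seasonal total = 250.60 mm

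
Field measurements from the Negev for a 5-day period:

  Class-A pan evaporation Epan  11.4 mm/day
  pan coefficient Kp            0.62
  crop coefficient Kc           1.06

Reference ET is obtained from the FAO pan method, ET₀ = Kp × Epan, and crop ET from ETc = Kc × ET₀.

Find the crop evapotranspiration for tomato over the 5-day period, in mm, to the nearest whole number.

37 mm

ET₀ = 0.62 × 11.4 = 7.0680 mm/d
ETc = Kc × ET₀ = 1.06 × 7.0680 = 7.4921 mm/d
Over 5 days: 7.4921 × 5 = 37.461 mm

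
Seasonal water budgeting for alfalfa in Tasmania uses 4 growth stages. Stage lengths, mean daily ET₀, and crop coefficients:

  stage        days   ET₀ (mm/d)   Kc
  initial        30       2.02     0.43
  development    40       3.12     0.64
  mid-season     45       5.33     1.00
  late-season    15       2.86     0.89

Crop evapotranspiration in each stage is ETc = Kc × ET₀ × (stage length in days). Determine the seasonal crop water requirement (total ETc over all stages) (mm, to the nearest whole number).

384 mm

initial: 0.43 × 2.02 × 30 = 26.06 mm
development: 0.64 × 3.12 × 40 = 79.87 mm
mid-season: 1.00 × 5.33 × 45 = 239.85 mm
late-season: 0.89 × 2.86 × 15 = 38.18 mm
Seasonal total = 383.96 mm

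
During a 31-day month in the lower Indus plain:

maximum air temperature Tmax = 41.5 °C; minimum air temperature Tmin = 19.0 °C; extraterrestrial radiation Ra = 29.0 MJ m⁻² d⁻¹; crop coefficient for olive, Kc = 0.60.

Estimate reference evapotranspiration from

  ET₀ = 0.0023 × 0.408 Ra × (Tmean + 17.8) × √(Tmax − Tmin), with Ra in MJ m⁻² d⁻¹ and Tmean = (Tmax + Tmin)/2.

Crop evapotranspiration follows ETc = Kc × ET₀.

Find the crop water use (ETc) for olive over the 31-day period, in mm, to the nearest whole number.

Tmean = (41.5 + 19.0)/2 = 30.25 °C
0.408 Ra = 0.408 × 29.0 = 11.8320 mm/d equivalent
ET₀ = 0.0023 × 11.8320 × (30.25 + 17.8) × √22.5 = 0.0023 × 11.8320 × 48.05 × 4.7434 = 6.2025 mm/d
ETc = Kc × ET₀ = 0.60 × 6.2025 = 3.7215 mm/d
Over 31 days: 3.7215 × 31 = 115.367 mm

115 mm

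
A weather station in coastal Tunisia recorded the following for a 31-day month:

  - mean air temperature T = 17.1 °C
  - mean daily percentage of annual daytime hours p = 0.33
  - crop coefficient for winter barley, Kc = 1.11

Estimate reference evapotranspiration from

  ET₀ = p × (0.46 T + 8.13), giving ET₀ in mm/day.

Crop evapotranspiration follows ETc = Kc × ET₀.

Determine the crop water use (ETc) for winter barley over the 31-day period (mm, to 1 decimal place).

ET₀ = 0.33 × (0.46 × 17.1 + 8.13) = 0.33 × 15.996 = 5.2787 mm/d
ETc = Kc × ET₀ = 1.11 × 5.2787 = 5.8594 mm/d
Over 31 days: 5.8594 × 31 = 181.641 mm

181.6 mm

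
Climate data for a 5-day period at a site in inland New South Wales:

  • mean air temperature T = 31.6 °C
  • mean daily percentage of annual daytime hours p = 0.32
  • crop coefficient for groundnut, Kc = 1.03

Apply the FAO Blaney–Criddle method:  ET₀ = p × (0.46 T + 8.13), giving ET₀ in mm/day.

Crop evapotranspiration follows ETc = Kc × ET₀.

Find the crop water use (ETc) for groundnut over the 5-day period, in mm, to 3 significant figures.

37.4 mm

ET₀ = 0.32 × (0.46 × 31.6 + 8.13) = 0.32 × 22.666 = 7.2531 mm/d
ETc = Kc × ET₀ = 1.03 × 7.2531 = 7.4707 mm/d
Over 5 days: 7.4707 × 5 = 37.354 mm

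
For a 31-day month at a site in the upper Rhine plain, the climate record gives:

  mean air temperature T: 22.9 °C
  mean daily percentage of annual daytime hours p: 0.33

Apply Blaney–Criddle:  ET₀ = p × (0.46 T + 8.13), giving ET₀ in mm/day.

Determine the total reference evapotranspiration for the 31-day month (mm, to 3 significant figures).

ET₀ = 0.33 × (0.46 × 22.9 + 8.13) = 0.33 × 18.664 = 6.1591 mm/d
Monthly total = 6.1591 × 31 = 190.932 mm

191 mm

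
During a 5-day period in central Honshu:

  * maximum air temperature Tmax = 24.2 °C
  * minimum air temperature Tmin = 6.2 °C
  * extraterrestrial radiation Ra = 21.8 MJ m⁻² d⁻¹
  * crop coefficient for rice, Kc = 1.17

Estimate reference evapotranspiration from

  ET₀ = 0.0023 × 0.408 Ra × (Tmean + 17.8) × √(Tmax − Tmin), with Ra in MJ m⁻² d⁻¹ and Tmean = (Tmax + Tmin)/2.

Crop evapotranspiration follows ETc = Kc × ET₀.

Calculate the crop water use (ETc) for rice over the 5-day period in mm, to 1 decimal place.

Tmean = (24.2 + 6.2)/2 = 15.20 °C
0.408 Ra = 0.408 × 21.8 = 8.8944 mm/d equivalent
ET₀ = 0.0023 × 8.8944 × (15.20 + 17.8) × √18.0 = 0.0023 × 8.8944 × 33.00 × 4.2426 = 2.8641 mm/d
ETc = Kc × ET₀ = 1.17 × 2.8641 = 3.3510 mm/d
Over 5 days: 3.3510 × 5 = 16.755 mm

16.8 mm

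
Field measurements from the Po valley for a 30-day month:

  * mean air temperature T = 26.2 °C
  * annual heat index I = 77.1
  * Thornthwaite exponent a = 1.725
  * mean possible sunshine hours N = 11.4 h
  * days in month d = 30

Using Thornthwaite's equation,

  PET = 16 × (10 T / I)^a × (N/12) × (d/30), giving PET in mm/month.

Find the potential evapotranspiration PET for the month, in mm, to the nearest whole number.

10T/I = 10 × 26.2 / 77.1 = 3.3982
(10T/I)^a = 3.3982^1.725 = 8.2491
Uncorrected PET = 16 × 8.2491 = 131.986 mm
Correction = (N/12)(d/30) = (11.4/12)(30/30) = 0.9500
PET = 131.986 × 0.9500 = 125.387 mm/month

125 mm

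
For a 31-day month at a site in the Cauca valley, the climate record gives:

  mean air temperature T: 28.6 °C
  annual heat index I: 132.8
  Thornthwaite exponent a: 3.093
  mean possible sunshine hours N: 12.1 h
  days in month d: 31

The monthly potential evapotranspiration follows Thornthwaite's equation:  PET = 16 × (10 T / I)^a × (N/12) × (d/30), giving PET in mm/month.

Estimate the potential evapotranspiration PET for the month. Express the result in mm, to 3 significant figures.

10T/I = 10 × 28.6 / 132.8 = 2.1536
(10T/I)^a = 2.1536^3.093 = 10.7270
Uncorrected PET = 16 × 10.7270 = 171.632 mm
Correction = (N/12)(d/30) = (12.1/12)(31/30) = 1.0419
PET = 171.632 × 1.0419 = 178.823 mm/month

179 mm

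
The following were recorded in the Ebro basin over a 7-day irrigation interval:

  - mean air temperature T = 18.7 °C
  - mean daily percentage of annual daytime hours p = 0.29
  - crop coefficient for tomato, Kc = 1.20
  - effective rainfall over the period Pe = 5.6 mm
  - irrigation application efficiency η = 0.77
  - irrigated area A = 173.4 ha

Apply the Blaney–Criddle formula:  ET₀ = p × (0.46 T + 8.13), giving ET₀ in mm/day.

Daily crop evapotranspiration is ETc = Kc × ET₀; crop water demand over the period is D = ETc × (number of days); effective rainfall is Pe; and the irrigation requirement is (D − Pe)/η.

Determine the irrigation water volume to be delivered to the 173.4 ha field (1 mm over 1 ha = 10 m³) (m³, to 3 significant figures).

ET₀ = 0.29 × (0.46 × 18.7 + 8.13) = 0.29 × 16.732 = 4.8523 mm/d
ETc = Kc × ET₀ = 1.20 × 4.8523 = 5.8228 mm/d
Crop demand D = ETc × 7 d = 5.8228 × 7 = 40.760 mm
D − Pe = 40.760 − 5.6 = 35.160 mm
Gross irrigation = 35.160 / 0.77 = 45.662 mm
Volume = 45.662 mm × 173.4 ha × 10 = 79177.9 m³

79200 m³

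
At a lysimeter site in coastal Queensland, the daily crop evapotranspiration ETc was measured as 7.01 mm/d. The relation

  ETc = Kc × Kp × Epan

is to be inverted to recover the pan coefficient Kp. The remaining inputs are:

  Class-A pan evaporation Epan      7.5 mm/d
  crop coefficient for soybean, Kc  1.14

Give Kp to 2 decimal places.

ETc = Kc × Kp × Epan  ⇒  Kp = ETc / (Kc × Epan)
Kp = 7.01 / (1.14 × 7.5) = 7.01 / 8.550 = 0.8199

0.82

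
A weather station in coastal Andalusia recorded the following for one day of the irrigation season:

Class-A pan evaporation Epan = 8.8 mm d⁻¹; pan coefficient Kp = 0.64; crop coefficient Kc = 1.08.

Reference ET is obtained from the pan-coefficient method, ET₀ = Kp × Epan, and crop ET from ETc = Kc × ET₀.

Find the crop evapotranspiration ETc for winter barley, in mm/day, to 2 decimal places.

ET₀ = 0.64 × 8.8 = 5.6320 mm/d
ETc = Kc × ET₀ = 1.08 × 5.6320 = 6.0826 mm/d

6.08 mm/day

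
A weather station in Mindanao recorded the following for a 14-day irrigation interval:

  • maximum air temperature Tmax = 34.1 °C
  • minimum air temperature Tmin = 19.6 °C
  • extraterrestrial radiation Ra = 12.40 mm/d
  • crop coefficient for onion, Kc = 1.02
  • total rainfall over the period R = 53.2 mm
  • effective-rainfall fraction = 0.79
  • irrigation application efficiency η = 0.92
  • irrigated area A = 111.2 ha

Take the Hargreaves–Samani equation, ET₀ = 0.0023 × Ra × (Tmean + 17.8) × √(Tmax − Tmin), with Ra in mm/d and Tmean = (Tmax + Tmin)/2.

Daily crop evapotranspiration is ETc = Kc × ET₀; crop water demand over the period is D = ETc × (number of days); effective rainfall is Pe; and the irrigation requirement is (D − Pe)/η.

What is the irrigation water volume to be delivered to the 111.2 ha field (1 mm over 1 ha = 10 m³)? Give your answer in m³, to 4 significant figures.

Tmean = (34.1 + 19.6)/2 = 26.85 °C
ET₀ = 0.0023 × 12.40 × (26.85 + 17.8) × √14.5 = 0.0023 × 12.40 × 44.65 × 3.8079 = 4.8490 mm/d
ETc = Kc × ET₀ = 1.02 × 4.8490 = 4.9460 mm/d
Crop demand D = ETc × 14 d = 4.9460 × 14 = 69.244 mm
Pe = 0.79 × 53.2 = 42.028 mm
D − Pe = 69.244 − 42.028 = 27.216 mm
Gross irrigation = 27.216 / 0.92 = 29.583 mm
Volume = 29.583 mm × 111.2 ha × 10 = 32896.3 m³

32900 m³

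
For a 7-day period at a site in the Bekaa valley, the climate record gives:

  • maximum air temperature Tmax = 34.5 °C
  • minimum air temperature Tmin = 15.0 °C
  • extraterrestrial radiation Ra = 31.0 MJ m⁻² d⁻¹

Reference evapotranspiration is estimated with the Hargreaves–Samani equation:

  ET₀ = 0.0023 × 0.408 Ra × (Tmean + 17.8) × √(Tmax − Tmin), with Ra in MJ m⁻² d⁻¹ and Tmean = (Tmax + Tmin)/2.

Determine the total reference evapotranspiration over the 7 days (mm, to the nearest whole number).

38 mm

Tmean = (34.5 + 15.0)/2 = 24.75 °C
0.408 Ra = 0.408 × 31.0 = 12.6480 mm/d equivalent
ET₀ = 0.0023 × 12.6480 × (24.75 + 17.8) × √19.5 = 0.0023 × 12.6480 × 42.55 × 4.4159 = 5.4660 mm/d
Over 7 days: 5.4660 × 7 = 38.262 mm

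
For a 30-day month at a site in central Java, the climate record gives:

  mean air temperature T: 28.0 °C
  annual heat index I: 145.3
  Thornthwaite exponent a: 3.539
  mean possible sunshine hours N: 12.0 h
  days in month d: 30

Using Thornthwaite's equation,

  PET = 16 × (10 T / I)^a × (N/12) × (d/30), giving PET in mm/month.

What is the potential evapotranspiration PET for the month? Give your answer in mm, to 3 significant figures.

10T/I = 10 × 28.0 / 145.3 = 1.9270
(10T/I)^a = 1.9270^3.539 = 10.1905
Uncorrected PET = 16 × 10.1905 = 163.048 mm
Correction = (N/12)(d/30) = (12.0/12)(30/30) = 1.0000
PET = 163.048 × 1.0000 = 163.048 mm/month

163 mm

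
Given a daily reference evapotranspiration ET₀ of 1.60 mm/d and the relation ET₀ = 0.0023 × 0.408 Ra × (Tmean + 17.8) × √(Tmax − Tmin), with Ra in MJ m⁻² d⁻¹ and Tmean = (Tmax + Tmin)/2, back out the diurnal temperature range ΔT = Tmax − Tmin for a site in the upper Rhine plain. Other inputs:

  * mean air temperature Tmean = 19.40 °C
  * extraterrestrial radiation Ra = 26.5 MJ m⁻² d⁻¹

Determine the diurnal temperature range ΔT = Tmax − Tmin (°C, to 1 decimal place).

3.0 °C

√ΔT = ET₀ / [0.0023 × 0.408 × Ra × (Tmean+17.8)] = 1.60 / (0.0023 × 10.8120 × 37.20) = 1.7296
ΔT = 1.7296² = 2.992 °C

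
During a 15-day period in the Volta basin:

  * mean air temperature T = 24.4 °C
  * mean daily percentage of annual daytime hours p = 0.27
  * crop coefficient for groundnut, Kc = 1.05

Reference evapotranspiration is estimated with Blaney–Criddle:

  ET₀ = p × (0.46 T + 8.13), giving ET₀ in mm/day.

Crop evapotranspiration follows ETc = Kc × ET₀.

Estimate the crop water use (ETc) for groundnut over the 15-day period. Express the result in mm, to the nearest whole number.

82 mm

ET₀ = 0.27 × (0.46 × 24.4 + 8.13) = 0.27 × 19.354 = 5.2256 mm/d
ETc = Kc × ET₀ = 1.05 × 5.2256 = 5.4869 mm/d
Over 15 days: 5.4869 × 15 = 82.304 mm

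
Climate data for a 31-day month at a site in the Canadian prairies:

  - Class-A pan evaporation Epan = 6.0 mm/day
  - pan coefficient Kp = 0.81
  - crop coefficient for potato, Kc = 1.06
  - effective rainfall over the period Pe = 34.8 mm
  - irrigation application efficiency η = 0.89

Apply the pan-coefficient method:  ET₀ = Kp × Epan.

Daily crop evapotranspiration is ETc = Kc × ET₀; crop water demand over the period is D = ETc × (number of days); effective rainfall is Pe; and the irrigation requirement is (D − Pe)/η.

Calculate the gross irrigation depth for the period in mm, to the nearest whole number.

ET₀ = 0.81 × 6.0 = 4.8600 mm/d
ETc = Kc × ET₀ = 1.06 × 4.8600 = 5.1516 mm/d
Crop demand D = ETc × 31 d = 5.1516 × 31 = 159.700 mm
D − Pe = 159.700 − 34.8 = 124.900 mm
Gross irrigation = 124.900 / 0.89 = 140.337 mm

140 mm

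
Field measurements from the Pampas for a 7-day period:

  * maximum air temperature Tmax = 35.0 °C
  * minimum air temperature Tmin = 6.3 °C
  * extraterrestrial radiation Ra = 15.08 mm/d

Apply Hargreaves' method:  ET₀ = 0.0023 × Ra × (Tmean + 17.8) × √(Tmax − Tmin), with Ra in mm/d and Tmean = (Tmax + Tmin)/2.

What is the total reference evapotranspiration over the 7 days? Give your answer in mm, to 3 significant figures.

Tmean = (35.0 + 6.3)/2 = 20.65 °C
ET₀ = 0.0023 × 15.08 × (20.65 + 17.8) × √28.7 = 0.0023 × 15.08 × 38.45 × 5.3572 = 7.1444 mm/d
Over 7 days: 7.1444 × 7 = 50.011 mm

50.0 mm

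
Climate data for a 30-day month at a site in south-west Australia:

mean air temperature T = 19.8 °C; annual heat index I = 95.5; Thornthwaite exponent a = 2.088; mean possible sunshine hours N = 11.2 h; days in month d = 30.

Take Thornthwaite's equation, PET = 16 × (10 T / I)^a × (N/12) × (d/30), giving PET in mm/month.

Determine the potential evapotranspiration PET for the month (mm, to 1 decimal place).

10T/I = 10 × 19.8 / 95.5 = 2.0733
(10T/I)^a = 2.0733^2.088 = 4.5834
Uncorrected PET = 16 × 4.5834 = 73.334 mm
Correction = (N/12)(d/30) = (11.2/12)(30/30) = 0.9333
PET = 73.334 × 0.9333 = 68.443 mm/month

68.4 mm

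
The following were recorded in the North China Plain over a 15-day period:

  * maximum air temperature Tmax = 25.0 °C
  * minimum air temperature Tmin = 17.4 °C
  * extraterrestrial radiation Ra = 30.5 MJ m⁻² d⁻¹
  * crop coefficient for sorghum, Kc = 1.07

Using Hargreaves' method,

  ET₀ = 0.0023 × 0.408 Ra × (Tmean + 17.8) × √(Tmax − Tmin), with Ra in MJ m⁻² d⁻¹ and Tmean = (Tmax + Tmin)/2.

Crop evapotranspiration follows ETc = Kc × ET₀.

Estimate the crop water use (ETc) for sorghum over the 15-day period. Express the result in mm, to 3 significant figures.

49.4 mm

Tmean = (25.0 + 17.4)/2 = 21.20 °C
0.408 Ra = 0.408 × 30.5 = 12.4440 mm/d equivalent
ET₀ = 0.0023 × 12.4440 × (21.20 + 17.8) × √7.6 = 0.0023 × 12.4440 × 39.00 × 2.7568 = 3.0772 mm/d
ETc = Kc × ET₀ = 1.07 × 3.0772 = 3.2926 mm/d
Over 15 days: 3.2926 × 15 = 49.389 mm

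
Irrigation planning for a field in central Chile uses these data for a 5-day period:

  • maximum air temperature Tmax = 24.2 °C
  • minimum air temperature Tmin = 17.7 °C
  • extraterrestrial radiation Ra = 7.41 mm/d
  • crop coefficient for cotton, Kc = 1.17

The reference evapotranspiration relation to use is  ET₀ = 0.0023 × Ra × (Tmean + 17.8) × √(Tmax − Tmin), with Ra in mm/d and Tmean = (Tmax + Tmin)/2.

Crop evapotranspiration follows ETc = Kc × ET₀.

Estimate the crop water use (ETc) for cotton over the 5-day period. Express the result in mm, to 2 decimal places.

9.85 mm

Tmean = (24.2 + 17.7)/2 = 20.95 °C
ET₀ = 0.0023 × 7.41 × (20.95 + 17.8) × √6.5 = 0.0023 × 7.41 × 38.75 × 2.5495 = 1.6837 mm/d
ETc = Kc × ET₀ = 1.17 × 1.6837 = 1.9699 mm/d
Over 5 days: 1.9699 × 5 = 9.850 mm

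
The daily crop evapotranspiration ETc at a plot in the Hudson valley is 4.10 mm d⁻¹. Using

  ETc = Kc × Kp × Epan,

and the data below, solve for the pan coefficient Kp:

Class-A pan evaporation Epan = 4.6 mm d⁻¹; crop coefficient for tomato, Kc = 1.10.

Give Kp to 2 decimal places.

0.81

ETc = Kc × Kp × Epan  ⇒  Kp = ETc / (Kc × Epan)
Kp = 4.10 / (1.10 × 4.6) = 4.10 / 5.060 = 0.8103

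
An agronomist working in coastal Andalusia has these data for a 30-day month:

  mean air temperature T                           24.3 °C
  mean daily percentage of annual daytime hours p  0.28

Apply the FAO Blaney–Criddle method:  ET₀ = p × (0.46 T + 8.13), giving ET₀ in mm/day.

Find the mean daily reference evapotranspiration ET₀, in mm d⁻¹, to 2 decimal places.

5.41 mm d⁻¹

ET₀ = 0.28 × (0.46 × 24.3 + 8.13) = 0.28 × 19.308 = 5.4062 mm/d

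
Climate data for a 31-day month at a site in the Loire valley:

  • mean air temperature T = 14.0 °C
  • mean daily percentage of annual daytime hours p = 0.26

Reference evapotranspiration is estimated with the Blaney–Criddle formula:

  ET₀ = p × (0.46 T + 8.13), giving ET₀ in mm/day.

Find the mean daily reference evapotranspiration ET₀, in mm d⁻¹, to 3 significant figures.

3.79 mm d⁻¹

ET₀ = 0.26 × (0.46 × 14.0 + 8.13) = 0.26 × 14.570 = 3.7882 mm/d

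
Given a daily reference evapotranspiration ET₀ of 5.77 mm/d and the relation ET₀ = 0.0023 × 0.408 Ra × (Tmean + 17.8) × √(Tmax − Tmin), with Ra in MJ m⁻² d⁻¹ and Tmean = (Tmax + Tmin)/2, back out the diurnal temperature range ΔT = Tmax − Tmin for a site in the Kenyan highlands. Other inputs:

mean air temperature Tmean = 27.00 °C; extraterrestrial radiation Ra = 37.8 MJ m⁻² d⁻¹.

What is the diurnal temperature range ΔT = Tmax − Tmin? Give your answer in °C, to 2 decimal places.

13.18 °C

√ΔT = ET₀ / [0.0023 × 0.408 × Ra × (Tmean+17.8)] = 5.77 / (0.0023 × 15.4224 × 44.80) = 3.6309
ΔT = 3.6309² = 13.183 °C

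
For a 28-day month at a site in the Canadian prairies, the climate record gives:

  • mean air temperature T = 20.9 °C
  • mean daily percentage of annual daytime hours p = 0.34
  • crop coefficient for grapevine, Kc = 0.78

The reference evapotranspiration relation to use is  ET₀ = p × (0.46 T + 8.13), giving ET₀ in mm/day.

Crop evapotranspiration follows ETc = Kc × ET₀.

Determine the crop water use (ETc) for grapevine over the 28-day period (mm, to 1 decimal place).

131.8 mm

ET₀ = 0.34 × (0.46 × 20.9 + 8.13) = 0.34 × 17.744 = 6.0330 mm/d
ETc = Kc × ET₀ = 0.78 × 6.0330 = 4.7057 mm/d
Over 28 days: 4.7057 × 28 = 131.760 mm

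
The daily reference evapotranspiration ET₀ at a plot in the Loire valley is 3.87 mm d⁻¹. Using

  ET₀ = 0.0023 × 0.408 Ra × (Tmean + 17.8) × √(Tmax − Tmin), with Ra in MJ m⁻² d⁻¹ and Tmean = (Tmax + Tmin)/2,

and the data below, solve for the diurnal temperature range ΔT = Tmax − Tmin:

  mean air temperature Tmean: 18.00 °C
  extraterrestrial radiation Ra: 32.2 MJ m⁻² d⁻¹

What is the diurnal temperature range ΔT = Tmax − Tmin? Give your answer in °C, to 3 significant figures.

√ΔT = ET₀ / [0.0023 × 0.408 × Ra × (Tmean+17.8)] = 3.87 / (0.0023 × 13.1376 × 35.80) = 3.5775
ΔT = 3.5775² = 12.799 °C

12.8 °C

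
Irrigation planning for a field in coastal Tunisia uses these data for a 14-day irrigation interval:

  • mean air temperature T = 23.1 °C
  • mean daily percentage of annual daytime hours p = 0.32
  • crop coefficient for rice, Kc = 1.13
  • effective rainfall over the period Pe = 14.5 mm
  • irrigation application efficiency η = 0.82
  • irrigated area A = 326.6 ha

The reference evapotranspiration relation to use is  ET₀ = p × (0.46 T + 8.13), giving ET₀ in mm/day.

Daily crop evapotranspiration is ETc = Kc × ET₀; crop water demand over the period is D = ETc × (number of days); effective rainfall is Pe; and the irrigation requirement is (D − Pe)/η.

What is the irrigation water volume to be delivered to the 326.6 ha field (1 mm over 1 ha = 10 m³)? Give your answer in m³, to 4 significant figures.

ET₀ = 0.32 × (0.46 × 23.1 + 8.13) = 0.32 × 18.756 = 6.0019 mm/d
ETc = Kc × ET₀ = 1.13 × 6.0019 = 6.7821 mm/d
Crop demand D = ETc × 14 d = 6.7821 × 14 = 94.949 mm
D − Pe = 94.949 − 14.5 = 80.449 mm
Gross irrigation = 80.449 / 0.82 = 98.109 mm
Volume = 98.109 mm × 326.6 ha × 10 = 320424.0 m³

320400 m³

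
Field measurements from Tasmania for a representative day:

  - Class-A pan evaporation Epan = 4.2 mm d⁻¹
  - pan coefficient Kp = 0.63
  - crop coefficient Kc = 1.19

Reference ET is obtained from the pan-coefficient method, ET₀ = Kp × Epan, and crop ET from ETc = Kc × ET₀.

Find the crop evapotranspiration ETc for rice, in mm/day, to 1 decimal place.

ET₀ = 0.63 × 4.2 = 2.6460 mm/d
ETc = Kc × ET₀ = 1.19 × 2.6460 = 3.1487 mm/d

3.1 mm/day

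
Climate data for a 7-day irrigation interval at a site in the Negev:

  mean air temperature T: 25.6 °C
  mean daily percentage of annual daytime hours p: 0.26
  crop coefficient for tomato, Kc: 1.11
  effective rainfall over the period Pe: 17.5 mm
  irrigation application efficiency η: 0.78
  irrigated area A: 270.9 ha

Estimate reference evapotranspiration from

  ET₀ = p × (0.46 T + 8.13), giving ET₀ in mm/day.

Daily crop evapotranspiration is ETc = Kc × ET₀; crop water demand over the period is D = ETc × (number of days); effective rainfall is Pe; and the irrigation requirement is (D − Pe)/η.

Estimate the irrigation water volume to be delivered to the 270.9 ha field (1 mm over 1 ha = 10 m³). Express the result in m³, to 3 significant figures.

78900 m³

ET₀ = 0.26 × (0.46 × 25.6 + 8.13) = 0.26 × 19.906 = 5.1756 mm/d
ETc = Kc × ET₀ = 1.11 × 5.1756 = 5.7449 mm/d
Crop demand D = ETc × 7 d = 5.7449 × 7 = 40.214 mm
D − Pe = 40.214 − 17.5 = 22.714 mm
Gross irrigation = 22.714 / 0.78 = 29.121 mm
Volume = 29.121 mm × 270.9 ha × 10 = 78888.8 m³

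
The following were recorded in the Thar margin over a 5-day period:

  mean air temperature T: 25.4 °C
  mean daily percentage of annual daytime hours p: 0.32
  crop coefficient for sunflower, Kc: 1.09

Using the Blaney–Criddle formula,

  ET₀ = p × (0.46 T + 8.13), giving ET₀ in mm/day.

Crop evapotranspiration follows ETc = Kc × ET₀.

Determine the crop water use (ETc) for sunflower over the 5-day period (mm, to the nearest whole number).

35 mm

ET₀ = 0.32 × (0.46 × 25.4 + 8.13) = 0.32 × 19.814 = 6.3405 mm/d
ETc = Kc × ET₀ = 1.09 × 6.3405 = 6.9111 mm/d
Over 5 days: 6.9111 × 5 = 34.556 mm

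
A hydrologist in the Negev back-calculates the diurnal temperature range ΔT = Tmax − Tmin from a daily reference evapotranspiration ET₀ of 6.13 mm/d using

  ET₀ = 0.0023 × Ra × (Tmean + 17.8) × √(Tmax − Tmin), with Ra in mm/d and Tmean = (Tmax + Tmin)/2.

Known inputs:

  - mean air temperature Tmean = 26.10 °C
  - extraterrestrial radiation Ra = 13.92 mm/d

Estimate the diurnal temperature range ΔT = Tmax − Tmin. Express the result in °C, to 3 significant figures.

√ΔT = ET₀ / [0.0023 × Ra × (Tmean+17.8)] = 6.13 / (0.0023 × 13.92 × 43.90) = 4.3614
ΔT = 4.3614² = 19.022 °C

19.0 °C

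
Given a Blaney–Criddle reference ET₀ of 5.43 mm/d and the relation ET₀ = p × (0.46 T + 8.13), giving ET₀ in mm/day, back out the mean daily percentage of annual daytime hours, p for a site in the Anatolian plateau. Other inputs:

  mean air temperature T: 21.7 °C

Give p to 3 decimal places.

0.300

p = ET₀ / (0.46 T + 8.13) = 5.43 / (0.46 × 21.7 + 8.13) = 5.43 / 18.112 = 0.2998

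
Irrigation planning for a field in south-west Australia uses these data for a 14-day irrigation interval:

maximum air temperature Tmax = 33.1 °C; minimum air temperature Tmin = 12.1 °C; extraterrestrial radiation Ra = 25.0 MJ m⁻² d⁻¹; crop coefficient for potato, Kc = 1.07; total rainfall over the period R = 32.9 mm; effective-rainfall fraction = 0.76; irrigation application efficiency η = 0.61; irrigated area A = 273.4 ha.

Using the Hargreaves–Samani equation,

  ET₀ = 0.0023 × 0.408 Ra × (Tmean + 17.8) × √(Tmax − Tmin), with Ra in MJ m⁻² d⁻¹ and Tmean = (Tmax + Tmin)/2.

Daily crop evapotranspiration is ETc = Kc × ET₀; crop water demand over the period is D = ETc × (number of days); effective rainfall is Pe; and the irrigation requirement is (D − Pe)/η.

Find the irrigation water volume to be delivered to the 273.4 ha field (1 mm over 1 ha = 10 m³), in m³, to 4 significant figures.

179500 m³

Tmean = (33.1 + 12.1)/2 = 22.60 °C
0.408 Ra = 0.408 × 25.0 = 10.2000 mm/d equivalent
ET₀ = 0.0023 × 10.2000 × (22.60 + 17.8) × √21.0 = 0.0023 × 10.2000 × 40.40 × 4.5826 = 4.3433 mm/d
ETc = Kc × ET₀ = 1.07 × 4.3433 = 4.6473 mm/d
Crop demand D = ETc × 14 d = 4.6473 × 14 = 65.062 mm
Pe = 0.76 × 32.9 = 25.004 mm
D − Pe = 65.062 − 25.004 = 40.058 mm
Gross irrigation = 40.058 / 0.61 = 65.669 mm
Volume = 65.669 mm × 273.4 ha × 10 = 179539.0 m³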